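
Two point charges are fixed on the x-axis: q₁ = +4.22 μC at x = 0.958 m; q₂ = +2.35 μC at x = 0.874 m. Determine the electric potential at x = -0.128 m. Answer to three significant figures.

The total potential is the scalar sum of each charge's contribution, V = Σ kqᵢ/rᵢ.
Distances from the field point to each charge: r₁ = 1.09 m, r₂ = 1.00 m.
V = k[(4.22×10⁻⁶)/(1.09) + (2.35×10⁻⁶)/(1.00)] = 5.60×10⁴ V.

5.60×10⁴ V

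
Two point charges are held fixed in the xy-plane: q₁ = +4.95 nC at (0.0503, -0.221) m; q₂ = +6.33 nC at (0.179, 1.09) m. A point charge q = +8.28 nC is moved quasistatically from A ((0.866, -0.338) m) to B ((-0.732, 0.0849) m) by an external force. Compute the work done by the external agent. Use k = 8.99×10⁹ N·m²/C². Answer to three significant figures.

4.15×10⁻⁸ J

For quasistatic motion the external work equals the change in potential energy: W_ext = qΔV = q(V_B − V_A).
At A: distances to the source charges are 0.824 m, 1.58 m; V_A = Σ kqᵢ/rᵢ = 89.9 V.
At B: distances to the source charges are 0.840 m, 1.36 m; V_B = Σ kqᵢ/rᵢ = 94.9 V.
ΔV = V_B − V_A = 5.02 V.
W_ext = qΔV = (8.28×10⁻⁹ C)(5.02 V) = 4.15×10⁻⁸ J.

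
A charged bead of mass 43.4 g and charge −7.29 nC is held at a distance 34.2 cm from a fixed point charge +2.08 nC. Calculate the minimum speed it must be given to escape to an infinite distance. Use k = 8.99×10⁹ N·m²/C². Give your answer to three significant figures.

4.29×10⁻³ m/s

To just escape, total mechanical energy must reach zero at infinity: ½mv²_min + U = 0, so ½mv²_min = −U = |kQq|/r.
|U| = |kQq|/r = (8.99×10⁹ N·m²/C²)(2.08×10⁻⁹)(7.29×10⁻⁹)/(0.342) = 3.99×10⁻⁷ J.
v_min = √(2|U|/m) = √(2·3.99×10⁻⁷/0.0434) = 4.29×10⁻³ m/s.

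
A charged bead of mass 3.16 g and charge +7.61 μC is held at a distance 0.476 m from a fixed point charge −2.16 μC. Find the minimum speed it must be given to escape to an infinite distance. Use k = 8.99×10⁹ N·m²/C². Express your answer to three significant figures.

14.0 m/s

To just escape, total mechanical energy must reach zero at infinity: ½mv²_min + U = 0, so ½mv²_min = −U = |kQq|/r.
|U| = |kQq|/r = (8.99×10⁹ N·m²/C²)(2.16×10⁻⁶)(7.61×10⁻⁶)/(0.476) = 0.310 J.
v_min = √(2|U|/m) = √(2·0.310/3.16×10⁻³) = 14.0 m/s.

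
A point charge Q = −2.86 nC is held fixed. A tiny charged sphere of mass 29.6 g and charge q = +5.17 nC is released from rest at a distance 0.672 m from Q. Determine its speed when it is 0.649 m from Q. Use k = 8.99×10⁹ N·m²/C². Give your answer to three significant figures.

6.88×10⁻⁴ m/s

Only the electrostatic force acts, so mechanical energy is conserved: ½mv² = U₁ − U₂ = kQq(1/r₁ − 1/r₂).
U₁ − U₂ = (8.99×10⁹ N·m²/C²)(-2.86×10⁻⁹ C)(5.17×10⁻⁹ C)(1/0.672 − 1/0.649) = 7.01×10⁻⁹ J.
v = √(2·7.01×10⁻⁹/0.0296) = 6.88×10⁻⁴ m/s.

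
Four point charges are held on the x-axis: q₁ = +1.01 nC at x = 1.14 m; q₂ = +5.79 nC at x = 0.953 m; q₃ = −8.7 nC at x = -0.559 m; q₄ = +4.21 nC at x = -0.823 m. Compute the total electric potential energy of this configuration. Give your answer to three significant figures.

The assembly work is the sum of pairwise potential energies, U = Σ_{i<j} kqᵢqⱼ/rᵢⱼ.
Pair separations: r₁₂ = 0.187 m, r₁₃ = 1.70 m, r₁₄ = 1.96 m, r₂₃ = 1.51 m, r₂₄ = 1.78 m, r₃₄ = 0.264 m.
Summing all 6 pair terms gives U = -1.17×10⁻⁶ J.

-1.17×10⁻⁶ J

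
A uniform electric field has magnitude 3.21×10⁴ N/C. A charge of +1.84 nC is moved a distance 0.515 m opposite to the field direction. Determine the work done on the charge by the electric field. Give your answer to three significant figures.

-3.04×10⁻⁵ J

The potential change for a displacement 0.515 m opposite to the field direction is ΔV = +Ed = 1.65×10⁴ V.
W_field = −qΔV = -3.04×10⁻⁵ J.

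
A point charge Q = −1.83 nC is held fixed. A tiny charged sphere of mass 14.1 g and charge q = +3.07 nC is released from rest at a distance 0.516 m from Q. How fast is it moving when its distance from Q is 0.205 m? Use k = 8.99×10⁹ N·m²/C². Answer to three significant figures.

Only the electrostatic force acts, so mechanical energy is conserved: ½mv² = U₁ − U₂ = kQq(1/r₁ − 1/r₂).
U₁ − U₂ = (8.99×10⁹ N·m²/C²)(-1.83×10⁻⁹ C)(3.07×10⁻⁹ C)(1/0.516 − 1/0.205) = 1.48×10⁻⁷ J.
v = √(2·1.48×10⁻⁷/0.0141) = 4.59×10⁻³ m/s.

4.59×10⁻³ m/s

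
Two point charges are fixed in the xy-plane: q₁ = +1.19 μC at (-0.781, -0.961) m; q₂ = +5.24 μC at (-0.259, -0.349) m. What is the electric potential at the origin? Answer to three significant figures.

Electric potential is a scalar, so the contributions from each charge add algebraically: V = Σ kqᵢ/rᵢ.
Distances from the field point to each charge: r₁ = 1.24 m, r₂ = 0.435 m.
V = k[(1.19×10⁻⁶)/(1.24) + (5.24×10⁻⁶)/(0.435)] = 1.17×10⁵ V.

1.17×10⁵ V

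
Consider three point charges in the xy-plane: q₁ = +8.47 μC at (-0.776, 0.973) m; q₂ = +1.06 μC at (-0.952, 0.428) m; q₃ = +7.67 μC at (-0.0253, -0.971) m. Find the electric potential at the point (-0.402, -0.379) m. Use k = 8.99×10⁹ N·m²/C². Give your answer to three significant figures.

Electric potential is a scalar, so the contributions from each charge add algebraically: V = Σ kqᵢ/rᵢ.
Distances from the field point to each charge: r₁ = 1.40 m, r₂ = 0.977 m, r₃ = 0.702 m.
V = k[(8.47×10⁻⁶)/(1.40) + (1.06×10⁻⁶)/(0.977) + (7.67×10⁻⁶)/(0.702)] = 1.62×10⁵ V.

1.62×10⁵ V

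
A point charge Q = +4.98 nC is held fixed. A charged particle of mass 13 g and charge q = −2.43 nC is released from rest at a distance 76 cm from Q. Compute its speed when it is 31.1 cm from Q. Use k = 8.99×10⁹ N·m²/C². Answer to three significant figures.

5.64×10⁻³ m/s

Only the electrostatic force acts, so mechanical energy is conserved: ½mv² = U₁ − U₂ = kQq(1/r₁ − 1/r₂).
U₁ − U₂ = (8.99×10⁹ N·m²/C²)(4.98×10⁻⁹ C)(-2.43×10⁻⁹ C)(1/0.760 − 1/0.311) = 2.07×10⁻⁷ J.
v = √(2·2.07×10⁻⁷/0.0130) = 5.64×10⁻³ m/s.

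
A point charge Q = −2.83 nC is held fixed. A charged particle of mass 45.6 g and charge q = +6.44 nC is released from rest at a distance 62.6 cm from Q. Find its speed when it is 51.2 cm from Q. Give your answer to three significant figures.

1.60×10⁻³ m/s

Only the electrostatic force acts, so mechanical energy is conserved: ½mv² = U₁ − U₂ = kQq(1/r₁ − 1/r₂).
U₁ − U₂ = (8.99×10⁹ N·m²/C²)(-2.83×10⁻⁹ C)(6.44×10⁻⁹ C)(1/0.626 − 1/0.512) = 5.83×10⁻⁸ J.
v = √(2·5.83×10⁻⁸/0.0456) = 1.60×10⁻³ m/s.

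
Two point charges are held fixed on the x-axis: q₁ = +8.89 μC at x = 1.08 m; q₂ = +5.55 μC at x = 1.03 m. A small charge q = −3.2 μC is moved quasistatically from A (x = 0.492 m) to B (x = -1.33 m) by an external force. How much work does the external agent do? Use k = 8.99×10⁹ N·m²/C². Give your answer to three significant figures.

0.558 J

For quasistatic motion the external work equals the change in potential energy: W_ext = qΔV = q(V_B − V_A).
At A: distances to the source charges are 0.588 m, 0.538 m; V_A = Σ kqᵢ/rᵢ = 2.29×10⁵ V.
At B: distances to the source charges are 2.41 m, 2.36 m; V_B = Σ kqᵢ/rᵢ = 5.43×10⁴ V.
ΔV = V_B − V_A = -1.74×10⁵ V.
W_ext = qΔV = (-3.20×10⁻⁶ C)(-1.74×10⁵ V) = 0.558 J.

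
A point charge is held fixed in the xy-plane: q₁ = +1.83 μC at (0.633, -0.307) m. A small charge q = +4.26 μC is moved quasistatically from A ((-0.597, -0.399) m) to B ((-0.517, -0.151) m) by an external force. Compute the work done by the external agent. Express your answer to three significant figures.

3.57×10⁻³ J

For quasistatic motion the external work equals the change in potential energy: W_ext = qΔV = q(V_B − V_A).
At A: distance to the source charge is 1.23 m; V_A = kq₁/r = 1.33×10⁴ V.
At B: distance to the source charge is 1.16 m; V_B = kq₁/r = 1.42×10⁴ V.
ΔV = V_B − V_A = 838 V.
W_ext = qΔV = (4.26×10⁻⁶ C)(838 V) = 3.57×10⁻³ J.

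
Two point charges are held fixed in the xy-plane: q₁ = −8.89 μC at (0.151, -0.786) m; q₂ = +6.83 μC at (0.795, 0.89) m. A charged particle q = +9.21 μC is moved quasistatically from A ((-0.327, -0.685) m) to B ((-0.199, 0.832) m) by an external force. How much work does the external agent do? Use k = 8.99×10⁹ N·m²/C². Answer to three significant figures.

1.34 J

For quasistatic motion the external work equals the change in potential energy: W_ext = qΔV = q(V_B − V_A).
At A: distances to the source charges are 0.489 m, 1.93 m; V_A = Σ kqᵢ/rᵢ = -1.32×10⁵ V.
At B: distances to the source charges are 1.66 m, 0.996 m; V_B = Σ kqᵢ/rᵢ = 1.34×10⁴ V.
ΔV = V_B − V_A = 1.45×10⁵ V.
W_ext = qΔV = (9.21×10⁻⁶ C)(1.45×10⁵ V) = 1.34 J.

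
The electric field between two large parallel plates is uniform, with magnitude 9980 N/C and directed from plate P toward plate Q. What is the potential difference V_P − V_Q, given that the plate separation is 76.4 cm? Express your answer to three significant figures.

In a uniform field, potential decreases in the direction of E: ΔV = −E·d for a displacement d parallel to E.
Going from Q to P is a displacement of 76.4 cm opposite to the field, so V_P − V_Q = +Ed = 7620 V.

7620 V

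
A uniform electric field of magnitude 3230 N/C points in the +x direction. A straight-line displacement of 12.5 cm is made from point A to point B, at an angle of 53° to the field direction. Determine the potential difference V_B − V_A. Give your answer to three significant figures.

-243 V

Only the component of displacement along E changes the potential: ΔV = −E·d·cosθ.
ΔV = −(3230 V/m)(0.125 m)cos53° = -243 V.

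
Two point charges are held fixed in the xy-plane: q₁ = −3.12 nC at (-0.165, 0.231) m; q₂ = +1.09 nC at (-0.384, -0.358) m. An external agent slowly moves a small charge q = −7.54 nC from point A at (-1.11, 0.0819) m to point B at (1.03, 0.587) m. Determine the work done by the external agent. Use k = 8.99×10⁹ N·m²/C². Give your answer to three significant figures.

For quasistatic motion the external work equals the change in potential energy: W_ext = qΔV = q(V_B − V_A).
At A: distances to the source charges are 0.957 m, 0.849 m; V_A = Σ kqᵢ/rᵢ = -17.8 V.
At B: distances to the source charges are 1.25 m, 1.70 m; V_B = Σ kqᵢ/rᵢ = -16.7 V.
ΔV = V_B − V_A = 1.04 V.
W_ext = qΔV = (-7.54×10⁻⁹ C)(1.04 V) = -7.86×10⁻⁹ J.

-7.86×10⁻⁹ J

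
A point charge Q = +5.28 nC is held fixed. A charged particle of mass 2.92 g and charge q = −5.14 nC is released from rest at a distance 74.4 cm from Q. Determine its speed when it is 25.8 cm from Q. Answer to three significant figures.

0.0206 m/s

Only the electrostatic force acts, so mechanical energy is conserved: ½mv² = U₁ − U₂ = kQq(1/r₁ − 1/r₂).
U₁ − U₂ = (8.99×10⁹ N·m²/C²)(5.28×10⁻⁹ C)(-5.14×10⁻⁹ C)(1/0.744 − 1/0.258) = 6.18×10⁻⁷ J.
v = √(2·6.18×10⁻⁷/2.92×10⁻³) = 0.0206 m/s.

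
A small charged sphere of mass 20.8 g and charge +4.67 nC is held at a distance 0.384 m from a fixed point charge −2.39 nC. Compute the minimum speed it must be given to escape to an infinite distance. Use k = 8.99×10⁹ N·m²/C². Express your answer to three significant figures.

5.01×10⁻³ m/s

To just escape, total mechanical energy must reach zero at infinity: ½mv²_min + U = 0, so ½mv²_min = −U = |kQq|/r.
|U| = |kQq|/r = (8.99×10⁹ N·m²/C²)(2.39×10⁻⁹)(4.67×10⁻⁹)/(0.384) = 2.61×10⁻⁷ J.
v_min = √(2|U|/m) = √(2·2.61×10⁻⁷/0.0208) = 5.01×10⁻³ m/s.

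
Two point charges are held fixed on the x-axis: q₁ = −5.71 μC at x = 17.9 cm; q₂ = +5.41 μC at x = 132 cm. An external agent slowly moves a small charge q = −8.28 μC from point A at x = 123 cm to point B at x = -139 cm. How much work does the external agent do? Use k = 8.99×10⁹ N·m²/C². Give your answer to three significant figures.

For quasistatic motion the external work equals the change in potential energy: W_ext = qΔV = q(V_B − V_A).
At A: distances to the source charges are 1.05 m, 0.0900 m; V_A = Σ kqᵢ/rᵢ = 4.92×10⁵ V.
At B: distances to the source charges are 1.57 m, 2.71 m; V_B = Σ kqᵢ/rᵢ = -1.48×10⁴ V.
ΔV = V_B − V_A = -5.06×10⁵ V.
W_ext = qΔV = (-8.28×10⁻⁶ C)(-5.06×10⁵ V) = 4.19 J.

4.19 J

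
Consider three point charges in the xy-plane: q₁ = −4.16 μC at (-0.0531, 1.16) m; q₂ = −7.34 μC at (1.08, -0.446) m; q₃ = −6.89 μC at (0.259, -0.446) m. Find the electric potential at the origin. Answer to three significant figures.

Electric potential is a scalar, so the contributions from each charge add algebraically: V = Σ kqᵢ/rᵢ.
Distances from the field point to each charge: r₁ = 1.16 m, r₂ = 1.17 m, r₃ = 0.516 m.
V = k[(-4.16×10⁻⁶)/(1.16) + (-7.34×10⁻⁶)/(1.17) + (-6.89×10⁻⁶)/(0.516)] = -2.09×10⁵ V.

-2.09×10⁵ V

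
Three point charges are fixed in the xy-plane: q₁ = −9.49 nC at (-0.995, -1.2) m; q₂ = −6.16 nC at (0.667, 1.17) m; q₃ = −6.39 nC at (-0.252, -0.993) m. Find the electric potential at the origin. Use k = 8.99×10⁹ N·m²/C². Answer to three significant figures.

-152 V

The total potential is the scalar sum of each charge's contribution, V = Σ kqᵢ/rᵢ.
Distances from the field point to each charge: r₁ = 1.56 m, r₂ = 1.35 m, r₃ = 1.02 m.
V = k[(-9.49×10⁻⁹)/(1.56) + (-6.16×10⁻⁹)/(1.35) + (-6.39×10⁻⁹)/(1.02)] = -152 V.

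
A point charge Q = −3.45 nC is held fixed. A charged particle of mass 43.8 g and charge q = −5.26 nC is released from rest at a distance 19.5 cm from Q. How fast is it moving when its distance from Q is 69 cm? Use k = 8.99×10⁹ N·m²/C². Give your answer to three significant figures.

5.24×10⁻³ m/s

Only the electrostatic force acts, so mechanical energy is conserved: ½mv² = U₁ − U₂ = kQq(1/r₁ − 1/r₂).
U₁ − U₂ = (8.99×10⁹ N·m²/C²)(-3.45×10⁻⁹ C)(-5.26×10⁻⁹ C)(1/0.195 − 1/0.690) = 6.00×10⁻⁷ J.
v = √(2·6.00×10⁻⁷/0.0438) = 5.24×10⁻³ m/s.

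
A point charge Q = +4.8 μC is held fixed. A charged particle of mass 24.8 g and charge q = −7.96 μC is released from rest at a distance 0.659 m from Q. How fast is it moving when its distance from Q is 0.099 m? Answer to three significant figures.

15.4 m/s

Only the electrostatic force acts, so mechanical energy is conserved: ½mv² = U₁ − U₂ = kQq(1/r₁ − 1/r₂).
U₁ − U₂ = (8.99×10⁹ N·m²/C²)(4.80×10⁻⁶ C)(-7.96×10⁻⁶ C)(1/0.659 − 1/0.0990) = 2.95 J.
v = √(2·2.95/0.0248) = 15.4 m/s.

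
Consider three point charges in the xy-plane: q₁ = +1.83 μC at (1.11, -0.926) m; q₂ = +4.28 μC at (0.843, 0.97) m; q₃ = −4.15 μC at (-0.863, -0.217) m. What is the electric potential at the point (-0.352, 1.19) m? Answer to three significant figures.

1.31×10⁴ V

The total potential is the scalar sum of each charge's contribution, V = Σ kqᵢ/rᵢ.
Distances from the field point to each charge: r₁ = 2.57 m, r₂ = 1.22 m, r₃ = 1.50 m.
V = k[(1.83×10⁻⁶)/(2.57) + (4.28×10⁻⁶)/(1.22) + (-4.15×10⁻⁶)/(1.50)] = 1.31×10⁴ V.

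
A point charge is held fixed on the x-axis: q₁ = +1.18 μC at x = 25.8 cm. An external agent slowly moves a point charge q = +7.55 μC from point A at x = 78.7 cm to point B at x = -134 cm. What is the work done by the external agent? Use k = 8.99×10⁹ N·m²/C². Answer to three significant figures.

For quasistatic motion the external work equals the change in potential energy: W_ext = qΔV = q(V_B − V_A).
At A: distance to the source charge is 0.529 m; V_A = kq₁/r = 2.01×10⁴ V.
At B: distance to the source charge is 1.60 m; V_B = kq₁/r = 6640 V.
ΔV = V_B − V_A = -1.34×10⁴ V.
W_ext = qΔV = (7.55×10⁻⁶ C)(-1.34×10⁴ V) = -0.101 J.

-0.101 J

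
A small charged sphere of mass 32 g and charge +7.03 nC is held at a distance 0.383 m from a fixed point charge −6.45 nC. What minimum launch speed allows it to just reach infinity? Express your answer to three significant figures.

8.16×10⁻³ m/s

To just escape, total mechanical energy must reach zero at infinity: ½mv²_min + U = 0, so ½mv²_min = −U = |kQq|/r.
|U| = |kQq|/r = (8.99×10⁹ N·m²/C²)(6.45×10⁻⁹)(7.03×10⁻⁹)/(0.383) = 1.06×10⁻⁶ J.
v_min = √(2|U|/m) = √(2·1.06×10⁻⁶/0.0320) = 8.16×10⁻³ m/s.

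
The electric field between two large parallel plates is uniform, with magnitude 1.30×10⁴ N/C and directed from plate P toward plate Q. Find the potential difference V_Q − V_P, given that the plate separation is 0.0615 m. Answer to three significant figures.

-800 V

In a uniform field, potential decreases in the direction of E: ΔV = −E·d for a displacement d parallel to E.
Going from P to Q is a displacement of 0.0615 m along the field, so V_Q − V_P = −Ed = -800 V.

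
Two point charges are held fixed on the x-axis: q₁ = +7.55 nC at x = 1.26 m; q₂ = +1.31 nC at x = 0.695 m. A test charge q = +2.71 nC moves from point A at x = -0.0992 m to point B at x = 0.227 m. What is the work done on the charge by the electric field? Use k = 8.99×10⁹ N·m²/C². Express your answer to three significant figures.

The work done by the electric force is W_field = −ΔU = −q(V_B − V_A) = q(V_A − V_B).
At A: distances to the source charges are 1.36 m, 0.794 m; V_A = Σ kqᵢ/rᵢ = 64.8 V.
At B: distances to the source charges are 1.03 m, 0.468 m; V_B = Σ kqᵢ/rᵢ = 90.9 V.
ΔV = V_B − V_A = 26.1 V.
W_field = −qΔV = −(2.71×10⁻⁹ C)(26.1 V) = -7.07×10⁻⁸ J.

-7.07×10⁻⁸ J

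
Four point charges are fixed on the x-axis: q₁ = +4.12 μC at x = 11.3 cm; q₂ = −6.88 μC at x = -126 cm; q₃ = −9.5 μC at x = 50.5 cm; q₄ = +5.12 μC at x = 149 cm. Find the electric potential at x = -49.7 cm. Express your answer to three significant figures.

Electric potential is a scalar, so the contributions from each charge add algebraically: V = Σ kqᵢ/rᵢ.
Distances from the field point to each charge: r₁ = 0.610 m, r₂ = 0.763 m, r₃ = 1.00 m, r₄ = 1.99 m.
V = k[(4.12×10⁻⁶)/(0.610) + (-6.88×10⁻⁶)/(0.763) + (-9.50×10⁻⁶)/(1.00) + (5.12×10⁻⁶)/(1.99)] = -8.24×10⁴ V.

-8.24×10⁴ V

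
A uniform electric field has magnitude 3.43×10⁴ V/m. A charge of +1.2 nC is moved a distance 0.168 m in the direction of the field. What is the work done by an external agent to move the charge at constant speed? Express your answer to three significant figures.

The potential change for a displacement 0.168 m in the direction of the field is ΔV = −Ed = -5760 V.
W_ext = qΔV = -6.91×10⁻⁶ J.

-6.91×10⁻⁶ J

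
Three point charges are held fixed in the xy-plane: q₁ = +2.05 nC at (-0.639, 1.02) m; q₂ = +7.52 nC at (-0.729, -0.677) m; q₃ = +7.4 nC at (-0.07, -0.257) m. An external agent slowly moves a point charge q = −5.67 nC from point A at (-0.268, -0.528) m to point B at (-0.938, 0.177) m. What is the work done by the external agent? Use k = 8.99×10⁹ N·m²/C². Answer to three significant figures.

1.04×10⁻⁶ J

For quasistatic motion the external work equals the change in potential energy: W_ext = qΔV = q(V_B − V_A).
At A: distances to the source charges are 1.59 m, 0.484 m, 0.336 m; V_A = Σ kqᵢ/rᵢ = 349 V.
At B: distances to the source charges are 0.894 m, 0.879 m, 0.970 m; V_B = Σ kqᵢ/rᵢ = 166 V.
ΔV = V_B − V_A = -183 V.
W_ext = qΔV = (-5.67×10⁻⁹ C)(-183 V) = 1.04×10⁻⁶ J.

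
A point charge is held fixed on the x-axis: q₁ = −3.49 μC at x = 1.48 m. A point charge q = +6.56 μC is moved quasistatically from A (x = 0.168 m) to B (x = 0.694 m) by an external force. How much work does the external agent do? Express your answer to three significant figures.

For quasistatic motion the external work equals the change in potential energy: W_ext = qΔV = q(V_B − V_A).
At A: distance to the source charge is 1.31 m; V_A = kq₁/r = -2.39×10⁴ V.
At B: distance to the source charge is 0.786 m; V_B = kq₁/r = -3.99×10⁴ V.
ΔV = V_B − V_A = -1.60×10⁴ V.
W_ext = qΔV = (6.56×10⁻⁶ C)(-1.60×10⁴ V) = -0.105 J.

-0.105 J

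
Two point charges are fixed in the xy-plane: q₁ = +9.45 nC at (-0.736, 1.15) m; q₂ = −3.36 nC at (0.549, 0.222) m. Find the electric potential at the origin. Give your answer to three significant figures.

The total potential is the scalar sum of each charge's contribution, V = Σ kqᵢ/rᵢ.
Distances from the field point to each charge: r₁ = 1.37 m, r₂ = 0.592 m.
V = k[(9.45×10⁻⁹)/(1.37) + (-3.36×10⁻⁹)/(0.592)] = 11.2 V.

11.2 V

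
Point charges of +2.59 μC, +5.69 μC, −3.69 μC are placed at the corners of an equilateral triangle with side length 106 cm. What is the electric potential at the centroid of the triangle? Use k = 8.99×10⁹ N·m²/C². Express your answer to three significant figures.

The total potential is the scalar sum of each charge's contribution, V = Σ kqᵢ/rᵢ.
The distance from each vertex to the centroid is a/√3 = 0.612 m.
V = k[(2.59×10⁻⁶)/(0.612) + (5.69×10⁻⁶)/(0.612) + (-3.69×10⁻⁶)/(0.612)] = 6.74×10⁴ V.

6.74×10⁴ V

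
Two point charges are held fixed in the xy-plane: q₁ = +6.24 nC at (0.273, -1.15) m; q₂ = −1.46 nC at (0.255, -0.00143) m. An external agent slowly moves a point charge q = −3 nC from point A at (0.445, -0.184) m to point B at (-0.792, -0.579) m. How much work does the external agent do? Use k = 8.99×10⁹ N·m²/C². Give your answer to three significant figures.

For quasistatic motion the external work equals the change in potential energy: W_ext = qΔV = q(V_B − V_A).
At A: distances to the source charges are 0.981 m, 0.263 m; V_A = Σ kqᵢ/rᵢ = 7.36 V.
At B: distances to the source charges are 1.21 m, 1.20 m; V_B = Σ kqᵢ/rᵢ = 35.4 V.
ΔV = V_B − V_A = 28.1 V.
W_ext = qΔV = (-3.00×10⁻⁹ C)(28.1 V) = -8.43×10⁻⁸ J.

-8.43×10⁻⁸ J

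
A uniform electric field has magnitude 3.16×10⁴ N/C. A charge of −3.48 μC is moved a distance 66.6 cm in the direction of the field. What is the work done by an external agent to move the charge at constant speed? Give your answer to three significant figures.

The potential change for a displacement 66.6 cm in the direction of the field is ΔV = −Ed = -2.10×10⁴ V.
W_ext = qΔV = 0.0732 J.

0.0732 J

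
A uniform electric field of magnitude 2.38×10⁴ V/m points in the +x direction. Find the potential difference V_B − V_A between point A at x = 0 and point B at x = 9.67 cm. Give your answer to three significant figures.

In a uniform field, potential decreases in the direction of E: V_B − V_A = −E·Δx.
V_B − V_A = −(2.38×10⁴ V/m)(0.0967 m) = -2300 V.

-2300 V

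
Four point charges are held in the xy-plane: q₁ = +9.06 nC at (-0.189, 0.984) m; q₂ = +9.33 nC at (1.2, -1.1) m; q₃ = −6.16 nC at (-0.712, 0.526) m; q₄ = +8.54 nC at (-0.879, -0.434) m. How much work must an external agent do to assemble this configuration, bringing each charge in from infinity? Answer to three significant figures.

The work to assemble the configuration equals its total potential energy, U = Σ kqᵢqⱼ/rᵢⱼ over all pairs.
Pair separations: r₁₂ = 2.50 m, r₁₃ = 0.695 m, r₁₄ = 1.58 m, r₂₃ = 2.51 m, r₂₄ = 2.18 m, r₃₄ = 0.974 m.
Summing all 6 pair terms gives U = -3.40×10⁻⁷ J.

-3.40×10⁻⁷ J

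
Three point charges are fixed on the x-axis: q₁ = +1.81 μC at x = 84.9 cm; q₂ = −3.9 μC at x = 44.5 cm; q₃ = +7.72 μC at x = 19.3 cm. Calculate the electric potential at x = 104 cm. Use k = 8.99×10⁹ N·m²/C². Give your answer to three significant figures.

1.08×10⁵ V

Electric potential is a scalar, so the contributions from each charge add algebraically: V = Σ kqᵢ/rᵢ.
Distances from the field point to each charge: r₁ = 0.191 m, r₂ = 0.595 m, r₃ = 0.847 m.
V = k[(1.81×10⁻⁶)/(0.191) + (-3.90×10⁻⁶)/(0.595) + (7.72×10⁻⁶)/(0.847)] = 1.08×10⁵ V.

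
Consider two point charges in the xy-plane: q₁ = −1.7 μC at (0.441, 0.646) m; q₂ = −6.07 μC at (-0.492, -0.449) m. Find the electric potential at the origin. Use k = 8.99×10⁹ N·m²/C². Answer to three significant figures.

-1.01×10⁵ V

The total potential is the scalar sum of each charge's contribution, V = Σ kqᵢ/rᵢ.
Distances from the field point to each charge: r₁ = 0.782 m, r₂ = 0.666 m.
V = k[(-1.70×10⁻⁶)/(0.782) + (-6.07×10⁻⁶)/(0.666)] = -1.01×10⁵ V.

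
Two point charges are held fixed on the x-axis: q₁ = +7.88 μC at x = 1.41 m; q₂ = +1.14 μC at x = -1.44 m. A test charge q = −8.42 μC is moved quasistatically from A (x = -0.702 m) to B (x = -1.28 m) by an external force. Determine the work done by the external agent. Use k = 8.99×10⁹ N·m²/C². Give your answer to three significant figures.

For quasistatic motion the external work equals the change in potential energy: W_ext = qΔV = q(V_B − V_A).
At A: distances to the source charges are 2.11 m, 0.738 m; V_A = Σ kqᵢ/rᵢ = 4.74×10⁴ V.
At B: distances to the source charges are 2.69 m, 0.160 m; V_B = Σ kqᵢ/rᵢ = 9.04×10⁴ V.
ΔV = V_B − V_A = 4.30×10⁴ V.
W_ext = qΔV = (-8.42×10⁻⁶ C)(4.30×10⁴ V) = -0.362 J.

-0.362 J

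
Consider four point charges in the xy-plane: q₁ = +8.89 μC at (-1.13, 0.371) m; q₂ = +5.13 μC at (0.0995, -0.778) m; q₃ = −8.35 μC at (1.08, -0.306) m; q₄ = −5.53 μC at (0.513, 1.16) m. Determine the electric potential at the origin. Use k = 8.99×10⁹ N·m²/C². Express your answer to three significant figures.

1.99×10⁴ V

The total potential is the scalar sum of each charge's contribution, V = Σ kqᵢ/rᵢ.
Distances from the field point to each charge: r₁ = 1.19 m, r₂ = 0.784 m, r₃ = 1.12 m, r₄ = 1.27 m.
V = k[(8.89×10⁻⁶)/(1.19) + (5.13×10⁻⁶)/(0.784) + (-8.35×10⁻⁶)/(1.12) + (-5.53×10⁻⁶)/(1.27)] = 1.99×10⁴ V.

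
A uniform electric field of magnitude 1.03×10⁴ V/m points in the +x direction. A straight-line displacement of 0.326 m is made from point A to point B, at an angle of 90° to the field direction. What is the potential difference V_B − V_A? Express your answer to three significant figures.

Only the component of displacement along E changes the potential: ΔV = −E·d·cosθ.
ΔV = −(1.03×10⁴ V/m)(0.326 m)cos90° = 0 V.

0 V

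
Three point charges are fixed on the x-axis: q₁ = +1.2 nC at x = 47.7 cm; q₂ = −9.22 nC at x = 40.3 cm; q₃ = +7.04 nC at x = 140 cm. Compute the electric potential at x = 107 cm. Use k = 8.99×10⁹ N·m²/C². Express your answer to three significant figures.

The total potential is the scalar sum of each charge's contribution, V = Σ kqᵢ/rᵢ.
Distances from the field point to each charge: r₁ = 0.593 m, r₂ = 0.667 m, r₃ = 0.330 m.
V = k[(1.20×10⁻⁹)/(0.593) + (-9.22×10⁻⁹)/(0.667) + (7.04×10⁻⁹)/(0.330)] = 85.7 V.

85.7 V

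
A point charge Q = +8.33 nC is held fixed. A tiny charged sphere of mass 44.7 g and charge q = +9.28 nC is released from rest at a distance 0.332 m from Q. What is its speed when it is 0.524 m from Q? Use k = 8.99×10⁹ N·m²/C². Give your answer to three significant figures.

Only the electrostatic force acts, so mechanical energy is conserved: ½mv² = U₁ − U₂ = kQq(1/r₁ − 1/r₂).
U₁ − U₂ = (8.99×10⁹ N·m²/C²)(8.33×10⁻⁹ C)(9.28×10⁻⁹ C)(1/0.332 − 1/0.524) = 7.67×10⁻⁷ J.
v = √(2·7.67×10⁻⁷/0.0447) = 5.86×10⁻³ m/s.

5.86×10⁻³ m/s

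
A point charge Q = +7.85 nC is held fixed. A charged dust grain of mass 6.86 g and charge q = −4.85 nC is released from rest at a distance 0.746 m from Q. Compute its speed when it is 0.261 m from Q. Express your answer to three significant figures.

0.0158 m/s

Only the electrostatic force acts, so mechanical energy is conserved: ½mv² = U₁ − U₂ = kQq(1/r₁ − 1/r₂).
U₁ − U₂ = (8.99×10⁹ N·m²/C²)(7.85×10⁻⁹ C)(-4.85×10⁻⁹ C)(1/0.746 − 1/0.261) = 8.53×10⁻⁷ J.
v = √(2·8.53×10⁻⁷/6.86×10⁻³) = 0.0158 m/s.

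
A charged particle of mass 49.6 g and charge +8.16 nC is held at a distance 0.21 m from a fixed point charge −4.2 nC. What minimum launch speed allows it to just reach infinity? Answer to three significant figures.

To just escape, total mechanical energy must reach zero at infinity: ½mv²_min + U = 0, so ½mv²_min = −U = |kQq|/r.
|U| = |kQq|/r = (8.99×10⁹ N·m²/C²)(4.20×10⁻⁹)(8.16×10⁻⁹)/(0.210) = 1.47×10⁻⁶ J.
v_min = √(2|U|/m) = √(2·1.47×10⁻⁶/0.0496) = 7.69×10⁻³ m/s.

7.69×10⁻³ m/s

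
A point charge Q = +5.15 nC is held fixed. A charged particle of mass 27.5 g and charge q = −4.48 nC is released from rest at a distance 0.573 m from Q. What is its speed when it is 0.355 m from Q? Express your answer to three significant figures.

Only the electrostatic force acts, so mechanical energy is conserved: ½mv² = U₁ − U₂ = kQq(1/r₁ − 1/r₂).
U₁ − U₂ = (8.99×10⁹ N·m²/C²)(5.15×10⁻⁹ C)(-4.48×10⁻⁹ C)(1/0.573 − 1/0.355) = 2.22×10⁻⁷ J.
v = √(2·2.22×10⁻⁷/0.0275) = 4.02×10⁻³ m/s.

4.02×10⁻³ m/s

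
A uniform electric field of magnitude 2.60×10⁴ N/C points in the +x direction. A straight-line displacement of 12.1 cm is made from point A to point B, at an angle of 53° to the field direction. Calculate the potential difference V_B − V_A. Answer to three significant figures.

-1890 V

Only the component of displacement along E changes the potential: ΔV = −E·d·cosθ.
ΔV = −(2.60×10⁴ V/m)(0.121 m)cos53° = -1890 V.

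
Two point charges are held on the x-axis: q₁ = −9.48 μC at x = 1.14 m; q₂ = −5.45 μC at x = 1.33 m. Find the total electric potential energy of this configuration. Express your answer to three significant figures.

2.44 J

The work to assemble the configuration equals its total potential energy, U = Σ kqᵢqⱼ/rᵢⱼ over all pairs.
Pair separations: r₁₂ = 0.190 m.
U = (2.44) = 2.44 J.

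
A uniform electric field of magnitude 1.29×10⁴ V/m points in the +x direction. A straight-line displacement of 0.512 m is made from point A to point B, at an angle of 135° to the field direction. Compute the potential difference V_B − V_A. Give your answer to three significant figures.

4670 V

Only the component of displacement along E changes the potential: ΔV = −E·d·cosθ.
ΔV = −(1.29×10⁴ V/m)(0.512 m)cos135° = 4670 V.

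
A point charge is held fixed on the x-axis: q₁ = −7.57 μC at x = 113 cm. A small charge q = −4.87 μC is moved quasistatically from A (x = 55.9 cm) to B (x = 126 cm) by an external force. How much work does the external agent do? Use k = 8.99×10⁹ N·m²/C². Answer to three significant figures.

1.97 J

For quasistatic motion the external work equals the change in potential energy: W_ext = qΔV = q(V_B − V_A).
At A: distance to the source charge is 0.571 m; V_A = kq₁/r = -1.19×10⁵ V.
At B: distance to the source charge is 0.130 m; V_B = kq₁/r = -5.23×10⁵ V.
ΔV = V_B − V_A = -4.04×10⁵ V.
W_ext = qΔV = (-4.87×10⁻⁶ C)(-4.04×10⁵ V) = 1.97 J.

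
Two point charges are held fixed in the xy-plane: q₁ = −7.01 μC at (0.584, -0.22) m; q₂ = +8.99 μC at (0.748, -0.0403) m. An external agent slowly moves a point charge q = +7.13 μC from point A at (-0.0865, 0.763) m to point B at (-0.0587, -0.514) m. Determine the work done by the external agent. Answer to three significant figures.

For quasistatic motion the external work equals the change in potential energy: W_ext = qΔV = q(V_B − V_A).
At A: distances to the source charges are 1.19 m, 1.16 m; V_A = Σ kqᵢ/rᵢ = 1.68×10⁴ V.
At B: distances to the source charges are 0.707 m, 0.935 m; V_B = Σ kqᵢ/rᵢ = -2780 V.
ΔV = V_B − V_A = -1.96×10⁴ V.
W_ext = qΔV = (7.13×10⁻⁶ C)(-1.96×10⁴ V) = -0.140 J.

-0.140 J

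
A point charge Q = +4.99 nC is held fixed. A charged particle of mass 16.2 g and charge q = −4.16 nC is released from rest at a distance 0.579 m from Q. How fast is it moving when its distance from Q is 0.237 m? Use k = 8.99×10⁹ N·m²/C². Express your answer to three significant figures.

7.58×10⁻³ m/s

Only the electrostatic force acts, so mechanical energy is conserved: ½mv² = U₁ − U₂ = kQq(1/r₁ − 1/r₂).
U₁ − U₂ = (8.99×10⁹ N·m²/C²)(4.99×10⁻⁹ C)(-4.16×10⁻⁹ C)(1/0.579 − 1/0.237) = 4.65×10⁻⁷ J.
v = √(2·4.65×10⁻⁷/0.0162) = 7.58×10⁻³ m/s.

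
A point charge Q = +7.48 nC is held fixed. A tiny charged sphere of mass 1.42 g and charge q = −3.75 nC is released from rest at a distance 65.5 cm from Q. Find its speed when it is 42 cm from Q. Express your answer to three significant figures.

Only the electrostatic force acts, so mechanical energy is conserved: ½mv² = U₁ − U₂ = kQq(1/r₁ − 1/r₂).
U₁ − U₂ = (8.99×10⁹ N·m²/C²)(7.48×10⁻⁹ C)(-3.75×10⁻⁹ C)(1/0.655 − 1/0.420) = 2.15×10⁻⁷ J.
v = √(2·2.15×10⁻⁷/1.42×10⁻³) = 0.0174 m/s.

0.0174 m/s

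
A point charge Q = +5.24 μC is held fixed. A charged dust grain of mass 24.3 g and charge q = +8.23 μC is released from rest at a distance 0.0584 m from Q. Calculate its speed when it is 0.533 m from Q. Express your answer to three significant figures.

Only the electrostatic force acts, so mechanical energy is conserved: ½mv² = U₁ − U₂ = kQq(1/r₁ − 1/r₂).
U₁ − U₂ = (8.99×10⁹ N·m²/C²)(5.24×10⁻⁶ C)(8.23×10⁻⁶ C)(1/0.0584 − 1/0.533) = 5.91 J.
v = √(2·5.91/0.0243) = 22.1 m/s.

22.1 m/s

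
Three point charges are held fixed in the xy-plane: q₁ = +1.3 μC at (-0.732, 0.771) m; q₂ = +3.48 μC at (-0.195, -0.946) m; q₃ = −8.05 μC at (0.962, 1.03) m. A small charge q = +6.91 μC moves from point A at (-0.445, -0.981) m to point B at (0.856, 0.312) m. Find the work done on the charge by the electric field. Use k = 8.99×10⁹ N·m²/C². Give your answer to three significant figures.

1.21 J

The work done by the electric force is W_field = −ΔU = −q(V_B − V_A) = q(V_A − V_B).
At A: distances to the source charges are 1.78 m, 0.252 m, 2.45 m; V_A = Σ kqᵢ/rᵢ = 1.01×10⁵ V.
At B: distances to the source charges are 1.65 m, 1.64 m, 0.726 m; V_B = Σ kqᵢ/rᵢ = -7.36×10⁴ V.
ΔV = V_B − V_A = -1.75×10⁵ V.
W_field = −qΔV = −(6.91×10⁻⁶ C)(-1.75×10⁵ V) = 1.21 J.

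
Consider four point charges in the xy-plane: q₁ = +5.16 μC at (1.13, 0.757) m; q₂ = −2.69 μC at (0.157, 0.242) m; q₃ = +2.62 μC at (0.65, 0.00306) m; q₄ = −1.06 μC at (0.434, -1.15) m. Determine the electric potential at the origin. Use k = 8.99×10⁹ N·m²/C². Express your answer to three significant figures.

-2.12×10⁴ V

Electric potential is a scalar, so the contributions from each charge add algebraically: V = Σ kqᵢ/rᵢ.
Distances from the field point to each charge: r₁ = 1.36 m, r₂ = 0.288 m, r₃ = 0.650 m, r₄ = 1.23 m.
V = k[(5.16×10⁻⁶)/(1.36) + (-2.69×10⁻⁶)/(0.288) + (2.62×10⁻⁶)/(0.650) + (-1.06×10⁻⁶)/(1.23)] = -2.12×10⁴ V.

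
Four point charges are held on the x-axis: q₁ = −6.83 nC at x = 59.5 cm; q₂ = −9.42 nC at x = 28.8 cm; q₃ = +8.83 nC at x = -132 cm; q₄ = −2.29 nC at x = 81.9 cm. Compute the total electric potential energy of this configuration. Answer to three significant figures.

The assembly work is the sum of pairwise potential energies, U = Σ_{i<j} kqᵢqⱼ/rᵢⱼ.
Pair separations: r₁₂ = 0.307 m, r₁₃ = 1.92 m, r₁₄ = 0.224 m, r₂₃ = 1.61 m, r₂₄ = 0.531 m, r₃₄ = 2.14 m.
Summing all 6 pair terms gives U = 2.04×10⁻⁶ J.

2.04×10⁻⁶ J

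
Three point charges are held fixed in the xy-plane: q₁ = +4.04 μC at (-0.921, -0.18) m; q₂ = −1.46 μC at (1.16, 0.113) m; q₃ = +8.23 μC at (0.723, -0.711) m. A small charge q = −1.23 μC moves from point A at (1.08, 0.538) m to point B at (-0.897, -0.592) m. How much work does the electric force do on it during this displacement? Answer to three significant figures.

0.103 J

The work done by the electric force is W_field = −ΔU = −q(V_B − V_A) = q(V_A − V_B).
At A: distances to the source charges are 2.13 m, 0.432 m, 1.30 m; V_A = Σ kqᵢ/rᵢ = 4.37×10⁴ V.
At B: distances to the source charges are 0.413 m, 2.17 m, 1.62 m; V_B = Σ kqᵢ/rᵢ = 1.28×10⁵ V.
ΔV = V_B − V_A = 8.38×10⁴ V.
W_field = −qΔV = −(-1.23×10⁻⁶ C)(8.38×10⁴ V) = 0.103 J.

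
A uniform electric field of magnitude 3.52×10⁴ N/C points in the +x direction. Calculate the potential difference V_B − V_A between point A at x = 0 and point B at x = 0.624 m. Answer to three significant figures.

-2.20×10⁴ V

In a uniform field, potential decreases in the direction of E: V_B − V_A = −E·Δx.
V_B − V_A = −(3.52×10⁴ V/m)(0.624 m) = -2.20×10⁴ V.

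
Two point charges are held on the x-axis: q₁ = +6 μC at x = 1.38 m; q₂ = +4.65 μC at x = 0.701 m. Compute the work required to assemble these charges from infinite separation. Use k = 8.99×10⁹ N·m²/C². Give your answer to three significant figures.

0.369 J

The work to assemble the configuration equals its total potential energy, U = Σ kqᵢqⱼ/rᵢⱼ over all pairs.
Pair separations: r₁₂ = 0.679 m.
U = (0.369) = 0.369 J.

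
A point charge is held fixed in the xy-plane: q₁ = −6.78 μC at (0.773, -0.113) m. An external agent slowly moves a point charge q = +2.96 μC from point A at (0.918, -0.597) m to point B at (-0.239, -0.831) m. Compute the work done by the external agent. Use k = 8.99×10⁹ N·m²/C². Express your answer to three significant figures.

0.212 J

For quasistatic motion the external work equals the change in potential energy: W_ext = qΔV = q(V_B − V_A).
At A: distance to the source charge is 0.505 m; V_A = kq₁/r = -1.21×10⁵ V.
At B: distance to the source charge is 1.24 m; V_B = kq₁/r = -4.91×10⁴ V.
ΔV = V_B − V_A = 7.15×10⁴ V.
W_ext = qΔV = (2.96×10⁻⁶ C)(7.15×10⁴ V) = 0.212 J.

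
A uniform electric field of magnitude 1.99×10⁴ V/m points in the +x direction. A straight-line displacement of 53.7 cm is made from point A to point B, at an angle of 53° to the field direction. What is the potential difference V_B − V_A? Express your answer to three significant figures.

-6430 V

Only the component of displacement along E changes the potential: ΔV = −E·d·cosθ.
ΔV = −(1.99×10⁴ V/m)(0.537 m)cos53° = -6430 V.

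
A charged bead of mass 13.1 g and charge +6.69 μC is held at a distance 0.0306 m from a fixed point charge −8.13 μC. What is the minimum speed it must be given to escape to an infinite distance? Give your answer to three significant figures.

49.4 m/s

To just escape, total mechanical energy must reach zero at infinity: ½mv²_min + U = 0, so ½mv²_min = −U = |kQq|/r.
|U| = |kQq|/r = (8.99×10⁹ N·m²/C²)(8.13×10⁻⁶)(6.69×10⁻⁶)/(0.0306) = 16.0 J.
v_min = √(2|U|/m) = √(2·16.0/0.0131) = 49.4 m/s.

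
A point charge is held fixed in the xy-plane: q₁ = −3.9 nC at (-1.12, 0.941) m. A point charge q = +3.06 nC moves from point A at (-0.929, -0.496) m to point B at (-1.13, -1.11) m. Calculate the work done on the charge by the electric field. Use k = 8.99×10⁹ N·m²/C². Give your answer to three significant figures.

The work done by the electric force is W_field = −ΔU = −q(V_B − V_A) = q(V_A − V_B).
At A: distance to the source charge is 1.45 m; V_A = kq₁/r = -24.2 V.
At B: distance to the source charge is 2.05 m; V_B = kq₁/r = -17.1 V.
ΔV = V_B − V_A = 7.09 V.
W_field = −qΔV = −(3.06×10⁻⁹ C)(7.09 V) = -2.17×10⁻⁸ J.

-2.17×10⁻⁸ J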